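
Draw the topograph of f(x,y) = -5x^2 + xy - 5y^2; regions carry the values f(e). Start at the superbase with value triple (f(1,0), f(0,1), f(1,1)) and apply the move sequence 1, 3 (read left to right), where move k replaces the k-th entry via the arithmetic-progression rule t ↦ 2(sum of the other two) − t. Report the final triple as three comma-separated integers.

start (-5,-5,-9) = (f(1,0),f(0,1),f(1,1))
replace slot 1: 2·((-5)+(-9)) − (-5) = -23 → (-23,-5,-9)
replace slot 3: 2·((-23)+(-5)) − (-9) = -47 → (-23,-5,-47)

-23,-5,-47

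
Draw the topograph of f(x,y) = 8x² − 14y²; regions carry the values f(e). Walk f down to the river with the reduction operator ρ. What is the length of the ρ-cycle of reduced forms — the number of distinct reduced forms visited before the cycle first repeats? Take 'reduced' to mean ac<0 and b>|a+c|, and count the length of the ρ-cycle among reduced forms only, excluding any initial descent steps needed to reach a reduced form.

D = 448, ⌊√D⌋ = 21
descent: ρ → (-14,0,8)
descent: ρ → (8,16,-6)  [lands on river]
river: ρ → (-6,20,2)
river: ρ → (2,20,-6)
river: ρ → (-6,16,8)
ρ-cycle length = 4 (tail of 2 descent steps not counted)

4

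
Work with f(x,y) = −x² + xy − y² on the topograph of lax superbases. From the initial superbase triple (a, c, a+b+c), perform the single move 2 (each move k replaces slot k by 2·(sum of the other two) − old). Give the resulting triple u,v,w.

start (-1,-1,-1) = (f(1,0),f(0,1),f(1,1))
replace slot 2: 2·((-1)+(-1)) − (-1) = -3 → (-1,-3,-1)

-1,-3,-1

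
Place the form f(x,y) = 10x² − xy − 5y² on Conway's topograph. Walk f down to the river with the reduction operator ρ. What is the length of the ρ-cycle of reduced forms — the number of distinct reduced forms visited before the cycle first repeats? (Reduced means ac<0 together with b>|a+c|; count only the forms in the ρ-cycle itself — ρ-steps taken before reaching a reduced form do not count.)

D = 201, ⌊√D⌋ = 14
descent: ρ → (-5,11,4)  [lands on river]
river: ρ → (4,13,-2)
river: ρ → (-2,11,10)
river: ρ → (10,9,-3)
river: ρ → (-3,9,10)
river: ρ → (10,11,-2)
river: ρ → (-2,13,4)
river: ρ → (4,11,-5)
river: ρ → (-5,9,6)
river: ρ → (6,3,-8)
river: ρ → (-8,13,1)
river: ρ → (1,13,-8)
river: ρ → (-8,3,6)
river: ρ → (6,9,-5)
ρ-cycle length = 14 (tail of 1 descent step not counted)

14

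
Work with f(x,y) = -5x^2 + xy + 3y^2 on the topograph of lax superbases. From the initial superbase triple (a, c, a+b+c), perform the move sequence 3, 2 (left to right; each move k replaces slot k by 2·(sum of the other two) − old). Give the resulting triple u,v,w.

start (-5,3,-1) = (f(1,0),f(0,1),f(1,1))
replace slot 3: 2·((-5)+3) − (-1) = -3 → (-5,3,-3)
replace slot 2: 2·((-5)+(-3)) − 3 = -19 → (-5,-19,-3)

-5,-19,-3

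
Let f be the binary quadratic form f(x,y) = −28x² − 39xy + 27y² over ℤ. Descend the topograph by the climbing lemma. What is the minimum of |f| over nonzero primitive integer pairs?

descent: ρ → (27,39,-28)  [lands on river]
river: ρ → (-28,17,38)
river: ρ → (38,59,-7)
river: ρ → (-7,67,2)
river: ρ → (2,65,-40)
river: ρ → (-40,15,27)
closes: descent 1, river 6
min |a| on river = 2

2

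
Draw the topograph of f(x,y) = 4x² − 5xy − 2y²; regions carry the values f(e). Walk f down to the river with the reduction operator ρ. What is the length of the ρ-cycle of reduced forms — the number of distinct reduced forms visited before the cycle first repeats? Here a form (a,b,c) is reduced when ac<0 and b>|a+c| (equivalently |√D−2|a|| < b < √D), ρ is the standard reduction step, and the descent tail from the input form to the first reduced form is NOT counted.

D = 57, ⌊√D⌋ = 7
descent: ρ → (-2,5,4)  [lands on river]
river: ρ → (4,3,-3)
river: ρ → (-3,3,4)
river: ρ → (4,5,-2)
river: ρ → (-2,7,1)
river: ρ → (1,7,-2)
ρ-cycle length = 6 (tail of 1 descent step not counted)

6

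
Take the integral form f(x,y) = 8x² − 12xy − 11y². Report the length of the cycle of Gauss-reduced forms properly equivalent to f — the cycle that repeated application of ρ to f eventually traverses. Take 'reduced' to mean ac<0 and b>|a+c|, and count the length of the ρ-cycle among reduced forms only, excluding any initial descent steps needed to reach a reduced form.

D = 496, ⌊√D⌋ = 22
descent: ρ → (-11,12,8)  [lands on river]
river: ρ → (8,20,-3)
river: ρ → (-3,22,1)
river: ρ → (1,22,-3)
river: ρ → (-3,20,8)
river: ρ → (8,12,-11)
river: ρ → (-11,10,9)
river: ρ → (9,8,-12)
river: ρ → (-12,16,5)
river: ρ → (5,14,-15)
river: ρ → (-15,16,4)
river: ρ → (4,16,-15)
river: ρ → (-15,14,5)
river: ρ → (5,16,-12)
river: ρ → (-12,8,9)
river: ρ → (9,10,-11)
ρ-cycle length = 16 (tail of 1 descent step not counted)

16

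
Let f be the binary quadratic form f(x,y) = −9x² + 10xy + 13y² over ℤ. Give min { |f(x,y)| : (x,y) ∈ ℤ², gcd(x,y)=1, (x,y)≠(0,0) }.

river: ρ → (13,16,-6)
river: ρ → (-6,20,7)
river: ρ → (7,22,-3)
river: ρ → (-3,20,14)
river: ρ → (14,8,-9)
river: ρ → (-9,10,13)
closes: descent 0, river 6
min |a| on river = 3

3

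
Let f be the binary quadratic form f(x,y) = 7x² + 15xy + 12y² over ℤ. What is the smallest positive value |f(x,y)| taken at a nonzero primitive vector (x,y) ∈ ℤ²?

translate: b→1 (≡15 mod 14), so (7,15,12)→(7,1,4)
flip: (7,1,4)→(4,-1,7)
reduced (well bottom): (4,-1,7) with a≤c, −a<b≤a
well minimum = a = 4

4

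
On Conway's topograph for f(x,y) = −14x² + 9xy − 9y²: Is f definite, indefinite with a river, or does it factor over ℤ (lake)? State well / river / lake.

D = b²−4ac = 9² − 4·(-14)·(-9) = -423
D < 0 ⇒ definite ⇒ every region one sign ⇒ single well

well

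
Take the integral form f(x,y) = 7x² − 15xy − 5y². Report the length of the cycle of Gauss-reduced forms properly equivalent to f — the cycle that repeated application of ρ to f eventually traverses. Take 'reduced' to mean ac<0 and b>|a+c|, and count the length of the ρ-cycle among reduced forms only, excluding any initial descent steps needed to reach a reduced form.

D = 365, ⌊√D⌋ = 19
descent: ρ → (-5,15,7)  [lands on river]
river: ρ → (7,13,-7)
river: ρ → (-7,15,5)
river: ρ → (5,15,-7)
river: ρ → (-7,13,7)
river: ρ → (7,15,-5)
ρ-cycle length = 6 (tail of 1 descent step not counted)

6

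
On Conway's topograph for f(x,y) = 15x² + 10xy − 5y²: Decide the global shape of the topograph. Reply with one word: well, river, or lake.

D = b²−4ac = 10² − 4·15·(-5) = 400
D = 20² is a perfect square ⇒ form factors over ℤ ⇒ lakes

lake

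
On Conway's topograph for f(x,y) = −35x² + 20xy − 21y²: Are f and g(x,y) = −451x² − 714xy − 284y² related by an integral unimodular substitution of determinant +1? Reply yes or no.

D₁ = -2540, D₂ = -2540
f is negative-definite; reduce −f:
−f: flip: (35,-20,21)→(21,20,35)
−f: reduced (well bottom): (21,20,35) with a≤c, −a<b≤a
flip sign back: reduced form of f is (-21,-20,-35)
g is negative-definite; reduce −g:
−g: translate: b→-188 (≡714 mod 902), so (451,714,284)→(451,-188,21)
−g: flip: (451,-188,21)→(21,188,451)
−g: translate: b→20 (≡188 mod 42), so (21,188,451)→(21,20,35)
−g: reduced (well bottom): (21,20,35) with a≤c, −a<b≤a
flip sign back: reduced form of g is (-21,-20,-35)
reduced forms (-21, -20, -35) vs (-21, -20, -35) ⇒ equivalent

yes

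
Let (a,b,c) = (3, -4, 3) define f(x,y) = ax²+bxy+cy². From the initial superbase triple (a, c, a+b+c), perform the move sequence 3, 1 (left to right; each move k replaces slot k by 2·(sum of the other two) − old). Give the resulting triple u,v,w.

start (3,3,2) = (f(1,0),f(0,1),f(1,1))
replace slot 3: 2·(3+3) − 2 = 10 → (3,3,10)
replace slot 1: 2·(3+10) − 3 = 23 → (23,3,10)

23,3,10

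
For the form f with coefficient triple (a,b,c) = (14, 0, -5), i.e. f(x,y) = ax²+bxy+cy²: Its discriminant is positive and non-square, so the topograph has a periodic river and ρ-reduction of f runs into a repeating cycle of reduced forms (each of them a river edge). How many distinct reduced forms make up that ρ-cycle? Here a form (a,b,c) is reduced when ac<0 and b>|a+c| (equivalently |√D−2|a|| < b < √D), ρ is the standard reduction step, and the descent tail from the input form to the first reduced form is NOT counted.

D = 280, ⌊√D⌋ = 16
descent: ρ → (-5,10,9)  [lands on river]
river: ρ → (9,8,-6)
river: ρ → (-6,16,1)
river: ρ → (1,16,-6)
river: ρ → (-6,8,9)
river: ρ → (9,10,-5)
ρ-cycle length = 6 (tail of 1 descent step not counted)

6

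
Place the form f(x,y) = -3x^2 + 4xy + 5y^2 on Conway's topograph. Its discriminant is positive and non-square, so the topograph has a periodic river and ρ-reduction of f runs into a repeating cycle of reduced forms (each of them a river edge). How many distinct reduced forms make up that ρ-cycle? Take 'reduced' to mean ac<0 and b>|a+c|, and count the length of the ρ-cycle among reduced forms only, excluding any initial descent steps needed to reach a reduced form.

D = 76, ⌊√D⌋ = 8
river: ρ → (5,6,-2)
river: ρ → (-2,6,5)
river: ρ → (5,4,-3)
river: ρ → (-3,8,1)
river: ρ → (1,8,-3)
river: ρ → (-3,4,5)
ρ-cycle length = 6 (tail of 0 descent steps not counted)

6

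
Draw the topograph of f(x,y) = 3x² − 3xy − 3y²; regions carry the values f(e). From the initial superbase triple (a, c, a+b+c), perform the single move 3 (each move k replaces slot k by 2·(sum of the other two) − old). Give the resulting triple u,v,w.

start (3,-3,-3) = (f(1,0),f(0,1),f(1,1))
replace slot 3: 2·(3+(-3)) − (-3) = 3 → (3,-3,3)

3,-3,3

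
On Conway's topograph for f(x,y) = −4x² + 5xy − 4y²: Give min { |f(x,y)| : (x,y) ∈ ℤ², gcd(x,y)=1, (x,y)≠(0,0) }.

translate: b→3 (≡-5 mod 8), so (4,-5,4)→(4,3,3)
flip: (4,3,3)→(3,-3,4)
translate: b→3 (≡-3 mod 6), so (3,-3,4)→(3,3,4)
reduced (well bottom): (3,3,4) with a≤c, −a<b≤a
well minimum |f| = |-3| = 3 (negative-definite)

3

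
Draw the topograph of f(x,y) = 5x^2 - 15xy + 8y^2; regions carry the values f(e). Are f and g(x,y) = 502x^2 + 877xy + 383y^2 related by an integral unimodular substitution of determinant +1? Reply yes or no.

D₁ = 65, D₂ = 65
river cycle of f (length 6): (-2, 5, 5), (5, 5, -2), (-2, 7, 2), (2, 5, -5), (-5, 5, 2), (2, 7, -2)
river cycle of g (length 6): (-2, 5, 5), (5, 5, -2), (-2, 7, 2), (2, 5, -5), (-5, 5, 2), (2, 7, -2)
cycles coincide ⇒ equivalent

yes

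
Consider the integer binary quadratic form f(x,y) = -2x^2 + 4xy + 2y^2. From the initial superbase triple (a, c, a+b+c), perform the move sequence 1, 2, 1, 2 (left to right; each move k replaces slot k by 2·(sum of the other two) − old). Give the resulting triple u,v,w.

start (-2,2,4) = (f(1,0),f(0,1),f(1,1))
replace slot 1: 2·(2+4) − (-2) = 14 → (14,2,4)
replace slot 2: 2·(14+4) − 2 = 34 → (14,34,4)
replace slot 1: 2·(34+4) − 14 = 62 → (62,34,4)
replace slot 2: 2·(62+4) − 34 = 98 → (62,98,4)

62,98,4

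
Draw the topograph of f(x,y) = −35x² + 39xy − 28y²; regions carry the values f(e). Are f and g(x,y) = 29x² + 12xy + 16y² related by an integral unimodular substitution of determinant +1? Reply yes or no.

D₁ = -2399, D₂ = -1712
discriminants differ ⇒ not SL₂(ℤ)-equivalent

no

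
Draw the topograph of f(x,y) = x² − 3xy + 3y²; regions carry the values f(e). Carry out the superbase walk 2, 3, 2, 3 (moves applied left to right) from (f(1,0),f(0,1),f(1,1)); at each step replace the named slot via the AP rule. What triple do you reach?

start (1,3,1) = (f(1,0),f(0,1),f(1,1))
replace slot 2: 2·(1+1) − 3 = 1 → (1,1,1)
replace slot 3: 2·(1+1) − 1 = 3 → (1,1,3)
replace slot 2: 2·(1+3) − 1 = 7 → (1,7,3)
replace slot 3: 2·(1+7) − 3 = 13 → (1,7,13)

1,7,13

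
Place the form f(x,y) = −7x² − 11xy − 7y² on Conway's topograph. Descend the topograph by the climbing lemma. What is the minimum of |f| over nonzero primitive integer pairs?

translate: b→-3 (≡11 mod 14), so (7,11,7)→(7,-3,3)
flip: (7,-3,3)→(3,3,7)
reduced (well bottom): (3,3,7) with a≤c, −a<b≤a
well minimum |f| = |-3| = 3 (negative-definite)

3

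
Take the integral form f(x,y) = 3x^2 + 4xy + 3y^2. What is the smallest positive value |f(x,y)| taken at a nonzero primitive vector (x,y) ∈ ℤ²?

translate: b→-2 (≡4 mod 6), so (3,4,3)→(3,-2,2)
flip: (3,-2,2)→(2,2,3)
reduced (well bottom): (2,2,3) with a≤c, −a<b≤a
well minimum = a = 2

2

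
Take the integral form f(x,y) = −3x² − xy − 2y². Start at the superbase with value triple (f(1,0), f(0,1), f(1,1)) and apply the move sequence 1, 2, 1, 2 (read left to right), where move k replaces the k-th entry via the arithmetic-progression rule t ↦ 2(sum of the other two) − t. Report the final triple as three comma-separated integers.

start (-3,-2,-6) = (f(1,0),f(0,1),f(1,1))
replace slot 1: 2·((-2)+(-6)) − (-3) = -13 → (-13,-2,-6)
replace slot 2: 2·((-13)+(-6)) − (-2) = -36 → (-13,-36,-6)
replace slot 1: 2·((-36)+(-6)) − (-13) = -71 → (-71,-36,-6)
replace slot 2: 2·((-71)+(-6)) − (-36) = -118 → (-71,-118,-6)

-71,-118,-6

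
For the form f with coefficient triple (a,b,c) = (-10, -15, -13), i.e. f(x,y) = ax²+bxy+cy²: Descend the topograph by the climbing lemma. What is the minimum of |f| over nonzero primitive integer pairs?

translate: b→-5 (≡15 mod 20), so (10,15,13)→(10,-5,8)
flip: (10,-5,8)→(8,5,10)
reduced (well bottom): (8,5,10) with a≤c, −a<b≤a
well minimum |f| = |-8| = 8 (negative-definite)

8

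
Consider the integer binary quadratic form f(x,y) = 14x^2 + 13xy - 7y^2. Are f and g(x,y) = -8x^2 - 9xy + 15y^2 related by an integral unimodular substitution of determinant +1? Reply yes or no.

D₁ = 561, D₂ = 561
river cycle of f (length 16): (-7, 15, 12), (12, 9, -10), (-10, 11, 11), (11, 11, -10), (-10, 9, 12), (12, 15, -7), (-7, 13, 14), (14, 15, -6), (-6, 21, 5), (5, 19, -10), … (6 more)
river cycle of g (length 10): (15, 9, -8), (-8, 23, 1), (1, 23, -8), (-8, 9, 15), (15, 21, -2), (-2, 23, 4), (4, 17, -17), (-17, 17, 4), (4, 23, -2), (-2, 21, 15)
cycles differ ⇒ inequivalent

no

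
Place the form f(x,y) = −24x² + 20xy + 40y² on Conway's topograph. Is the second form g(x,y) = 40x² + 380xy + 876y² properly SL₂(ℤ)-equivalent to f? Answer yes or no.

D₁ = 4240, D₂ = 4240
river cycle of f (length 22): (40, 60, -4), (-4, 60, 40), (40, 20, -24), (-24, 28, 36), (36, 44, -16), (-16, 52, 24), (24, 44, -24), (-24, 52, 16), (16, 44, -36), (-36, 28, 24), … (12 more)
river cycle of g (length 22): (40, 60, -4), (-4, 60, 40), (40, 20, -24), (-24, 28, 36), (36, 44, -16), (-16, 52, 24), (24, 44, -24), (-24, 52, 16), (16, 44, -36), (-36, 28, 24), … (12 more)
cycles coincide ⇒ equivalent

yes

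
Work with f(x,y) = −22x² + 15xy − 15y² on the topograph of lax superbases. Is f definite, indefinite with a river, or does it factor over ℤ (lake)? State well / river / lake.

D = b²−4ac = 15² − 4·(-22)·(-15) = -1095
D < 0 ⇒ definite ⇒ every region one sign ⇒ single well

well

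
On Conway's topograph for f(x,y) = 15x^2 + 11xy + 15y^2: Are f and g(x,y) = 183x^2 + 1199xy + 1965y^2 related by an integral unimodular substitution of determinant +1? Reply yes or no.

D₁ = -779, D₂ = -779
f: reduced (well bottom): (15,11,15) with a≤c, −a<b≤a
g: translate: b→101 (≡1199 mod 366), so (183,1199,1965)→(183,101,15)
g: flip: (183,101,15)→(15,-101,183)
g: translate: b→-11 (≡-101 mod 30), so (15,-101,183)→(15,-11,15)
g: flip: (15,-11,15)→(15,11,15)
g: reduced (well bottom): (15,11,15) with a≤c, −a<b≤a
reduced forms (15, 11, 15) vs (15, 11, 15) ⇒ equivalent

yes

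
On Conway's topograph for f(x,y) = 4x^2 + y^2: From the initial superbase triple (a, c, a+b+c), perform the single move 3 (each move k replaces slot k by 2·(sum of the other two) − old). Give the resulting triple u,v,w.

start (4,1,5) = (f(1,0),f(0,1),f(1,1))
replace slot 3: 2·(4+1) − 5 = 5 → (4,1,5)

4,1,5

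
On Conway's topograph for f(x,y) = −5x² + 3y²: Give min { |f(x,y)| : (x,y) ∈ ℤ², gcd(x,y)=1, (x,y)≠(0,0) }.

descent: ρ → (3,6,-2)  [lands on river]
river: ρ → (-2,6,3)
closes: descent 1, river 2
min |a| on river = 2

2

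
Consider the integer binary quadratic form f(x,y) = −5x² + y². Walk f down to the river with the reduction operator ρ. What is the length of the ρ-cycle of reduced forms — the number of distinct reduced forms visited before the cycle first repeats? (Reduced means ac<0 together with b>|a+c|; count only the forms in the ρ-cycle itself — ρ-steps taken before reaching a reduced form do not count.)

D = 20, ⌊√D⌋ = 4
descent: ρ → (1,4,-1)  [lands on river]
river: ρ → (-1,4,1)
ρ-cycle length = 2 (tail of 1 descent step not counted)

2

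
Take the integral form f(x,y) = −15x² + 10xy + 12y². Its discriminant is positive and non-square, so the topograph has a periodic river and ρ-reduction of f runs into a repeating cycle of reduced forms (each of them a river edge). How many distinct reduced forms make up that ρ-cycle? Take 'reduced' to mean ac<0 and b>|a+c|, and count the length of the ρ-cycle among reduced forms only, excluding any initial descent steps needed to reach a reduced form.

D = 820, ⌊√D⌋ = 28
river: ρ → (12,14,-13)
river: ρ → (-13,12,13)
river: ρ → (13,14,-12)
river: ρ → (-12,10,15)
river: ρ → (15,20,-7)
river: ρ → (-7,22,12)
river: ρ → (12,26,-3)
river: ρ → (-3,28,3)
river: ρ → (3,26,-12)
river: ρ → (-12,22,7)
river: ρ → (7,20,-15)
river: ρ → (-15,10,12)
ρ-cycle length = 12 (tail of 0 descent steps not counted)

12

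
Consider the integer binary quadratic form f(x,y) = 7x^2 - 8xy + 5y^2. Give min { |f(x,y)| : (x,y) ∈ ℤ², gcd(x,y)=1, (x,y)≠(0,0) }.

translate: b→6 (≡-8 mod 14), so (7,-8,5)→(7,6,4)
flip: (7,6,4)→(4,-6,7)
translate: b→2 (≡-6 mod 8), so (4,-6,7)→(4,2,5)
reduced (well bottom): (4,2,5) with a≤c, −a<b≤a
well minimum = a = 4

4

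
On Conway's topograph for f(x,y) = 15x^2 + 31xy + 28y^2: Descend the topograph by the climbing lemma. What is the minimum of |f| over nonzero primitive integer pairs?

translate: b→1 (≡31 mod 30), so (15,31,28)→(15,1,12)
flip: (15,1,12)→(12,-1,15)
reduced (well bottom): (12,-1,15) with a≤c, −a<b≤a
well minimum = a = 12

12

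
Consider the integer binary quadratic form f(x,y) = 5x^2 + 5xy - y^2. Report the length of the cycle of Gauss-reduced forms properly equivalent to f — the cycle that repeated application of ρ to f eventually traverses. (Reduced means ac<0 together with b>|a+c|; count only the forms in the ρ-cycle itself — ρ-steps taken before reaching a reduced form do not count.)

D = 45, ⌊√D⌋ = 6
river: ρ → (-1,5,5)
river: ρ → (5,5,-1)
ρ-cycle length = 2 (tail of 0 descent steps not counted)

2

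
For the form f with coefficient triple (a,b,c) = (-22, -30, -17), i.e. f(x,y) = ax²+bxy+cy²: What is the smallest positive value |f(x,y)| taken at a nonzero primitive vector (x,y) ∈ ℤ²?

translate: b→-14 (≡30 mod 44), so (22,30,17)→(22,-14,9)
flip: (22,-14,9)→(9,14,22)
translate: b→-4 (≡14 mod 18), so (9,14,22)→(9,-4,17)
reduced (well bottom): (9,-4,17) with a≤c, −a<b≤a
well minimum |f| = |-9| = 9 (negative-definite)

9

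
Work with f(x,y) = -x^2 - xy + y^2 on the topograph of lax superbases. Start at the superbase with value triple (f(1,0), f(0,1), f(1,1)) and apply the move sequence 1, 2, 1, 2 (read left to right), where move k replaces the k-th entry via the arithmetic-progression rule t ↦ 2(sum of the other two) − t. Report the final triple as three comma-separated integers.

start (-1,1,-1) = (f(1,0),f(0,1),f(1,1))
replace slot 1: 2·(1+(-1)) − (-1) = 1 → (1,1,-1)
replace slot 2: 2·(1+(-1)) − 1 = -1 → (1,-1,-1)
replace slot 1: 2·((-1)+(-1)) − 1 = -5 → (-5,-1,-1)
replace slot 2: 2·((-5)+(-1)) − (-1) = -11 → (-5,-11,-1)

-5,-11,-1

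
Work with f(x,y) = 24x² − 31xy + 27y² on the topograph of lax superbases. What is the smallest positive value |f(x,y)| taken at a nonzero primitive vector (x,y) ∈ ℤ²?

translate: b→17 (≡-31 mod 48), so (24,-31,27)→(24,17,20)
flip: (24,17,20)→(20,-17,24)
reduced (well bottom): (20,-17,24) with a≤c, −a<b≤a
well minimum = a = 20

20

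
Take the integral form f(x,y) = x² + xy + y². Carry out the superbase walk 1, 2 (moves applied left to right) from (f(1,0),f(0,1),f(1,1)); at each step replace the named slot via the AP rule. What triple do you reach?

start (1,1,3) = (f(1,0),f(0,1),f(1,1))
replace slot 1: 2·(1+3) − 1 = 7 → (7,1,3)
replace slot 2: 2·(7+3) − 1 = 19 → (7,19,3)

7,19,3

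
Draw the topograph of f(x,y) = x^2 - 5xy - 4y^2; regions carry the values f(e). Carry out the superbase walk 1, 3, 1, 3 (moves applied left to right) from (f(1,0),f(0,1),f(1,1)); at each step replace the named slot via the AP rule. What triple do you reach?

start (1,-4,-8) = (f(1,0),f(0,1),f(1,1))
replace slot 1: 2·((-4)+(-8)) − 1 = -25 → (-25,-4,-8)
replace slot 3: 2·((-25)+(-4)) − (-8) = -50 → (-25,-4,-50)
replace slot 1: 2·((-4)+(-50)) − (-25) = -83 → (-83,-4,-50)
replace slot 3: 2·((-83)+(-4)) − (-50) = -124 → (-83,-4,-124)

-83,-4,-124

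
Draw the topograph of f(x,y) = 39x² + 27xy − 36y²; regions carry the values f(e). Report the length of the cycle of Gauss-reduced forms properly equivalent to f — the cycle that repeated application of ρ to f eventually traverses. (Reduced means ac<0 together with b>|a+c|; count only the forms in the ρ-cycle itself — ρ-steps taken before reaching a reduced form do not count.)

D = 6345, ⌊√D⌋ = 79
river: ρ → (-36,45,30)
river: ρ → (30,75,-6)
river: ρ → (-6,69,66)
river: ρ → (66,63,-9)
river: ρ → (-9,63,66)
river: ρ → (66,69,-6)
river: ρ → (-6,75,30)
river: ρ → (30,45,-36)
river: ρ → (-36,27,39)
river: ρ → (39,51,-24)
river: ρ → (-24,45,45)
river: ρ → (45,45,-24)
river: ρ → (-24,51,39)
river: ρ → (39,27,-36)
ρ-cycle length = 14 (tail of 0 descent steps not counted)

14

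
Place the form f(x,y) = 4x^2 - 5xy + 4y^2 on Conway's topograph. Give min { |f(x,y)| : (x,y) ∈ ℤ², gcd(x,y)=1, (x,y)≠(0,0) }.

translate: b→3 (≡-5 mod 8), so (4,-5,4)→(4,3,3)
flip: (4,3,3)→(3,-3,4)
translate: b→3 (≡-3 mod 6), so (3,-3,4)→(3,3,4)
reduced (well bottom): (3,3,4) with a≤c, −a<b≤a
well minimum = a = 3

3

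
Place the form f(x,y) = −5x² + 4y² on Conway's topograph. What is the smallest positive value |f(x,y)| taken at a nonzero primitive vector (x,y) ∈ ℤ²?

descent: ρ → (4,8,-1)  [lands on river]
river: ρ → (-1,8,4)
closes: descent 1, river 2
min |a| on river = 1

1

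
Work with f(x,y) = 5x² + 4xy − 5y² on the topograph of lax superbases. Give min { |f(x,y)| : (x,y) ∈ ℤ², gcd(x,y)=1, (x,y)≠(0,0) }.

river: ρ → (-5,6,4)
river: ρ → (4,10,-1)
river: ρ → (-1,10,4)
river: ρ → (4,6,-5)
river: ρ → (-5,4,5)
river: ρ → (5,6,-4)
river: ρ → (-4,10,1)
river: ρ → (1,10,-4)
river: ρ → (-4,6,5)
river: ρ → (5,4,-5)
closes: descent 0, river 10
min |a| on river = 1

1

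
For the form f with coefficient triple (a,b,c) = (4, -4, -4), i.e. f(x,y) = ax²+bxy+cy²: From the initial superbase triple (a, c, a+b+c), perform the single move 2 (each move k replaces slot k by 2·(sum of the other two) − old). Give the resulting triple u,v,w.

start (4,-4,-4) = (f(1,0),f(0,1),f(1,1))
replace slot 2: 2·(4+(-4)) − (-4) = 4 → (4,4,-4)

4,4,-4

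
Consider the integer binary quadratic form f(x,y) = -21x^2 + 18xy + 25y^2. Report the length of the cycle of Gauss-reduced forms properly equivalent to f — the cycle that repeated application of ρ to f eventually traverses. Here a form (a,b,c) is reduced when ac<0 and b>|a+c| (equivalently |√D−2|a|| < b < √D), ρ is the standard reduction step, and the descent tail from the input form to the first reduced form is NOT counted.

D = 2424, ⌊√D⌋ = 49
river: ρ → (25,32,-14)
river: ρ → (-14,24,33)
river: ρ → (33,42,-5)
river: ρ → (-5,48,6)
river: ρ → (6,48,-5)
river: ρ → (-5,42,33)
river: ρ → (33,24,-14)
river: ρ → (-14,32,25)
river: ρ → (25,18,-21)
river: ρ → (-21,24,22)
river: ρ → (22,20,-23)
river: ρ → (-23,26,19)
river: ρ → (19,12,-30)
river: ρ → (-30,48,1)
river: ρ → (1,48,-30)
river: ρ → (-30,12,19)
river: ρ → (19,26,-23)
river: ρ → (-23,20,22)
river: ρ → (22,24,-21)
river: ρ → (-21,18,25)
ρ-cycle length = 20 (tail of 0 descent steps not counted)

20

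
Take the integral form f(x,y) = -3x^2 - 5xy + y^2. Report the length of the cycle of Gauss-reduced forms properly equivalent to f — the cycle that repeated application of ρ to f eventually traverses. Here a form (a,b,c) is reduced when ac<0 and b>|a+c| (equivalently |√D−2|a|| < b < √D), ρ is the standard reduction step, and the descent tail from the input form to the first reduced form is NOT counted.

D = 37, ⌊√D⌋ = 6
descent: ρ → (1,5,-3)  [lands on river]
river: ρ → (-3,1,3)
river: ρ → (3,5,-1)
river: ρ → (-1,5,3)
river: ρ → (3,1,-3)
river: ρ → (-3,5,1)
ρ-cycle length = 6 (tail of 1 descent step not counted)

6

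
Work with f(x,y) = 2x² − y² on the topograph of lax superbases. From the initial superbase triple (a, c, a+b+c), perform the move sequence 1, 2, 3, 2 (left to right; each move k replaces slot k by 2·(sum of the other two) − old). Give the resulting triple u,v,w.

start (2,-1,1) = (f(1,0),f(0,1),f(1,1))
replace slot 1: 2·((-1)+1) − 2 = -2 → (-2,-1,1)
replace slot 2: 2·((-2)+1) − (-1) = -1 → (-2,-1,1)
replace slot 3: 2·((-2)+(-1)) − 1 = -7 → (-2,-1,-7)
replace slot 2: 2·((-2)+(-7)) − (-1) = -17 → (-2,-17,-7)

-2,-17,-7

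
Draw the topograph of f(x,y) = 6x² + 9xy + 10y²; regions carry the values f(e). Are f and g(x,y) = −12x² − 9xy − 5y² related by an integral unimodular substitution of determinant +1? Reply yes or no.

D₁ = -159, D₂ = -159
f: translate: b→-3 (≡9 mod 12), so (6,9,10)→(6,-3,7)
f: reduced (well bottom): (6,-3,7) with a≤c, −a<b≤a
g is negative-definite; reduce −g:
−g: flip: (12,9,5)→(5,-9,12)
−g: translate: b→1 (≡-9 mod 10), so (5,-9,12)→(5,1,8)
−g: reduced (well bottom): (5,1,8) with a≤c, −a<b≤a
flip sign back: reduced form of g is (-5,-1,-8)
reduced forms (6, -3, 7) vs (-5, -1, -8) ⇒ inequivalent

no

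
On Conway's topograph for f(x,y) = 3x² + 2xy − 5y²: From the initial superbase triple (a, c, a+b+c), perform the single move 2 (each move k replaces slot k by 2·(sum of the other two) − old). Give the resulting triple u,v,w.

start (3,-5,0) = (f(1,0),f(0,1),f(1,1))
replace slot 2: 2·(3+0) − (-5) = 11 → (3,11,0)

3,11,0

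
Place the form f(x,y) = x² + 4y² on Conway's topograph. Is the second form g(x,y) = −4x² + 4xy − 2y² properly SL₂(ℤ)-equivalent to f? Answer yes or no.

D₁ = -16, D₂ = -16
f: reduced (well bottom): (1,0,4) with a≤c, −a<b≤a
g is negative-definite; reduce −g:
−g: translate: b→4 (≡-4 mod 8), so (4,-4,2)→(4,4,2)
−g: flip: (4,4,2)→(2,-4,4)
−g: translate: b→0 (≡-4 mod 4), so (2,-4,4)→(2,0,2)
−g: reduced (well bottom): (2,0,2) with a≤c, −a<b≤a
flip sign back: reduced form of g is (-2,0,-2)
reduced forms (1, 0, 4) vs (-2, 0, -2) ⇒ inequivalent

no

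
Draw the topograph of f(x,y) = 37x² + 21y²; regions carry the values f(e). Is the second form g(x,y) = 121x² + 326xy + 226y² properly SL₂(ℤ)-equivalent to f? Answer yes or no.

D₁ = -3108, D₂ = -3108
f: flip: (37,0,21)→(21,0,37)
f: reduced (well bottom): (21,0,37) with a≤c, −a<b≤a
g: translate: b→84 (≡326 mod 242), so (121,326,226)→(121,84,21)
g: flip: (121,84,21)→(21,-84,121)
g: translate: b→0 (≡-84 mod 42), so (21,-84,121)→(21,0,37)
g: reduced (well bottom): (21,0,37) with a≤c, −a<b≤a
reduced forms (21, 0, 37) vs (21, 0, 37) ⇒ equivalent

yes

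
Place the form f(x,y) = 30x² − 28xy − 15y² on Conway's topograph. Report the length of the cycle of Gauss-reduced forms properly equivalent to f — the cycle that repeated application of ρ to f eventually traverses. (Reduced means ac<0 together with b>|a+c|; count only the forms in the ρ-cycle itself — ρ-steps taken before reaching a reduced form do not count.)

D = 2584, ⌊√D⌋ = 50
descent: ρ → (-15,28,30)  [lands on river]
river: ρ → (30,32,-13)
river: ρ → (-13,46,9)
river: ρ → (9,44,-18)
river: ρ → (-18,28,25)
river: ρ → (25,22,-21)
river: ρ → (-21,20,26)
river: ρ → (26,32,-15)
ρ-cycle length = 8 (tail of 1 descent step not counted)

8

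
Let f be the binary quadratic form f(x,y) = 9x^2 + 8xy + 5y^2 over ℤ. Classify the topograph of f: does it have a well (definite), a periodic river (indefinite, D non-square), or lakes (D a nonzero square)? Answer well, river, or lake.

D = b²−4ac = 8² − 4·9·5 = -116
D < 0 ⇒ definite ⇒ every region one sign ⇒ single well

well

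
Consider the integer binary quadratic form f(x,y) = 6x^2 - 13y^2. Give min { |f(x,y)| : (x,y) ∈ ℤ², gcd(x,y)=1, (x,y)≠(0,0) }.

descent: ρ → (-13,0,6)
descent: ρ → (6,12,-7)  [lands on river]
river: ρ → (-7,16,2)
river: ρ → (2,16,-7)
river: ρ → (-7,12,6)
closes: descent 2, river 4
min |a| on river = 2

2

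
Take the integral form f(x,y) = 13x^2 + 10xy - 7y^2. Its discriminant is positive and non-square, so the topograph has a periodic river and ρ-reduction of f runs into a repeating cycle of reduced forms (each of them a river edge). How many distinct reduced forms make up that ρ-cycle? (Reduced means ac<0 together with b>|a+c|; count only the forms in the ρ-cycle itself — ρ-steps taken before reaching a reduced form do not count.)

D = 464, ⌊√D⌋ = 21
river: ρ → (-7,18,5)
river: ρ → (5,12,-16)
river: ρ → (-16,20,1)
river: ρ → (1,20,-16)
river: ρ → (-16,12,5)
river: ρ → (5,18,-7)
river: ρ → (-7,10,13)
river: ρ → (13,16,-4)
river: ρ → (-4,16,13)
river: ρ → (13,10,-7)
ρ-cycle length = 10 (tail of 0 descent steps not counted)

10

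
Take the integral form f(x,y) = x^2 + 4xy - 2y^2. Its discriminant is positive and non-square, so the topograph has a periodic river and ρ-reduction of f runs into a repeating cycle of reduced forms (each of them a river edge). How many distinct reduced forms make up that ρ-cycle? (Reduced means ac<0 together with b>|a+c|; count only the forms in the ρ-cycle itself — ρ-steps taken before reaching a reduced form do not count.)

D = 24, ⌊√D⌋ = 4
river: ρ → (-2,4,1)
river: ρ → (1,4,-2)
ρ-cycle length = 2 (tail of 0 descent steps not counted)

2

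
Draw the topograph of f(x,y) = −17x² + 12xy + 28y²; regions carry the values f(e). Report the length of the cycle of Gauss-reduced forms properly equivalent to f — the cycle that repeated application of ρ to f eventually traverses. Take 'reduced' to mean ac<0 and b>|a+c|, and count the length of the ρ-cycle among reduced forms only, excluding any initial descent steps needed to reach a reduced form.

D = 2048, ⌊√D⌋ = 45
river: ρ → (28,44,-1)
river: ρ → (-1,44,28)
river: ρ → (28,12,-17)
river: ρ → (-17,22,23)
river: ρ → (23,24,-16)
river: ρ → (-16,40,7)
river: ρ → (7,44,-4)
river: ρ → (-4,44,7)
river: ρ → (7,40,-16)
river: ρ → (-16,24,23)
river: ρ → (23,22,-17)
river: ρ → (-17,12,28)
ρ-cycle length = 12 (tail of 0 descent steps not counted)

12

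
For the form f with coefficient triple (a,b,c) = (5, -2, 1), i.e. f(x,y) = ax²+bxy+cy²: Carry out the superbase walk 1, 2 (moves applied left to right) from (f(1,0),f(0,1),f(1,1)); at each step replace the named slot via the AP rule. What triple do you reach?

start (5,1,4) = (f(1,0),f(0,1),f(1,1))
replace slot 1: 2·(1+4) − 5 = 5 → (5,1,4)
replace slot 2: 2·(5+4) − 1 = 17 → (5,17,4)

5,17,4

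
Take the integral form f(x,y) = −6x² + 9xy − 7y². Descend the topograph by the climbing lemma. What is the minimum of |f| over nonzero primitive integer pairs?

translate: b→3 (≡-9 mod 12), so (6,-9,7)→(6,3,4)
flip: (6,3,4)→(4,-3,6)
reduced (well bottom): (4,-3,6) with a≤c, −a<b≤a
well minimum |f| = |-4| = 4 (negative-definite)

4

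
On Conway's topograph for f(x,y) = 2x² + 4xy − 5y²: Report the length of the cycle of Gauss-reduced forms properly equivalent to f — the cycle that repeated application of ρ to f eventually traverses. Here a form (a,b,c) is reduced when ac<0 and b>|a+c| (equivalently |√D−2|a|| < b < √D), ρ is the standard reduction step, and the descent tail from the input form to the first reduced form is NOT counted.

D = 56, ⌊√D⌋ = 7
river: ρ → (-5,6,1)
river: ρ → (1,6,-5)
river: ρ → (-5,4,2)
river: ρ → (2,4,-5)
ρ-cycle length = 4 (tail of 0 descent steps not counted)

4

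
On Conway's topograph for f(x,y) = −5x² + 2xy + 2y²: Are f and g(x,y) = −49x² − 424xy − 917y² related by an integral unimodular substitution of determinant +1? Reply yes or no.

D₁ = 44, D₂ = 44
river cycle of f (length 2): (2, 6, -1), (-1, 6, 2)
river cycle of g (length 2): (2, 6, -1), (-1, 6, 2)
cycles coincide ⇒ equivalent

yes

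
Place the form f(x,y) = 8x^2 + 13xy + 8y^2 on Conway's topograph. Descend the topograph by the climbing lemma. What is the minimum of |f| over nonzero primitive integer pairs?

translate: b→-3 (≡13 mod 16), so (8,13,8)→(8,-3,3)
flip: (8,-3,3)→(3,3,8)
reduced (well bottom): (3,3,8) with a≤c, −a<b≤a
well minimum = a = 3

3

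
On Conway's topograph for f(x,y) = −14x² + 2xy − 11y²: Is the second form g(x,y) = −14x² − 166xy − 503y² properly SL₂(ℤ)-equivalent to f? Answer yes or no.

D₁ = -612, D₂ = -612
f is negative-definite; reduce −f:
−f: flip: (14,-2,11)→(11,2,14)
−f: reduced (well bottom): (11,2,14) with a≤c, −a<b≤a
flip sign back: reduced form of f is (-11,-2,-14)
g is negative-definite; reduce −g:
−g: translate: b→-2 (≡166 mod 28), so (14,166,503)→(14,-2,11)
−g: flip: (14,-2,11)→(11,2,14)
−g: reduced (well bottom): (11,2,14) with a≤c, −a<b≤a
flip sign back: reduced form of g is (-11,-2,-14)
reduced forms (-11, -2, -14) vs (-11, -2, -14) ⇒ equivalent

yes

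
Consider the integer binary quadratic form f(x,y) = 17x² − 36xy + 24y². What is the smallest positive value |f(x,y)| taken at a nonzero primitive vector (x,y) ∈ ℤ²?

translate: b→-2 (≡-36 mod 34), so (17,-36,24)→(17,-2,5)
flip: (17,-2,5)→(5,2,17)
reduced (well bottom): (5,2,17) with a≤c, −a<b≤a
well minimum = a = 5

5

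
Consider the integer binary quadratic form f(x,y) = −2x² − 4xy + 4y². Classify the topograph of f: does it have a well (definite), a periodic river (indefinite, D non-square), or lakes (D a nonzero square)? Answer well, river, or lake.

D = b²−4ac = (-4)² − 4·(-2)·4 = 48
D > 0 non-square ⇒ indefinite ⇒ periodic river

river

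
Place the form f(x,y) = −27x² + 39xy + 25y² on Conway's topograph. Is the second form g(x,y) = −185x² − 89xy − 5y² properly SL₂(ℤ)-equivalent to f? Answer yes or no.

D₁ = 4221, D₂ = 4221
river cycle of f (length 4): (25, 61, -5), (-5, 59, 37), (37, 15, -27), (-27, 39, 25)
river cycle of g (length 4): (-5, 59, 37), (37, 15, -27), (-27, 39, 25), (25, 61, -5)
cycles coincide ⇒ equivalent

yes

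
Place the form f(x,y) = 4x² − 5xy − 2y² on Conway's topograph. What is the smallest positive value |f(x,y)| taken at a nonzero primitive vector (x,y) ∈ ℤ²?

descent: ρ → (-2,5,4)  [lands on river]
river: ρ → (4,3,-3)
river: ρ → (-3,3,4)
river: ρ → (4,5,-2)
river: ρ → (-2,7,1)
river: ρ → (1,7,-2)
closes: descent 1, river 6
min |a| on river = 1

1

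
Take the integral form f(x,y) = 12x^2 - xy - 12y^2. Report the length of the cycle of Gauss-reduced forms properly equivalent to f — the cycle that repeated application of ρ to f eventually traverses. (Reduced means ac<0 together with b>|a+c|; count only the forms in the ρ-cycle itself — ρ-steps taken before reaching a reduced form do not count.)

D = 577, ⌊√D⌋ = 24
descent: ρ → (-12,1,12)  [lands on river]
river: ρ → (12,23,-1)
river: ρ → (-1,23,12)
river: ρ → (12,1,-12)
river: ρ → (-12,23,1)
river: ρ → (1,23,-12)
ρ-cycle length = 6 (tail of 1 descent step not counted)

6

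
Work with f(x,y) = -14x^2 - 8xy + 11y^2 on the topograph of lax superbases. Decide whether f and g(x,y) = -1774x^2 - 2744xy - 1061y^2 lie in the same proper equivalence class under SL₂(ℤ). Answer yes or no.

D₁ = 680, D₂ = 680
river cycle of f (length 10): (11, 8, -14), (-14, 20, 5), (5, 20, -14), (-14, 8, 11), (11, 14, -11), (-11, 8, 14), (14, 20, -5), (-5, 20, 14), (14, 8, -11), (-11, 14, 11)
river cycle of g (length 10): (-14, 20, 5), (5, 20, -14), (-14, 8, 11), (11, 14, -11), (-11, 8, 14), (14, 20, -5), (-5, 20, 14), (14, 8, -11), (-11, 14, 11), (11, 8, -14)
cycles coincide ⇒ equivalent

yes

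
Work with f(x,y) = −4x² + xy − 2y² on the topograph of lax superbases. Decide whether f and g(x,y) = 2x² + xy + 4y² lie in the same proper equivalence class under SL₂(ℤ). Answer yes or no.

D₁ = -31, D₂ = -31
f is negative-definite; reduce −f:
−f: flip: (4,-1,2)→(2,1,4)
−f: reduced (well bottom): (2,1,4) with a≤c, −a<b≤a
flip sign back: reduced form of f is (-2,-1,-4)
g: reduced (well bottom): (2,1,4) with a≤c, −a<b≤a
reduced forms (-2, -1, -4) vs (2, 1, 4) ⇒ inequivalent

no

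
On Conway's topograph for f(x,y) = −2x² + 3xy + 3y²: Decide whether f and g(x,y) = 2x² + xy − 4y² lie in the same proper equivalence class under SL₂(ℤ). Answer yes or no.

D₁ = 33, D₂ = 33
river cycle of f (length 4): (3, 3, -2), (-2, 5, 1), (1, 5, -2), (-2, 3, 3)
river cycle of g (length 4): (2, 5, -1), (-1, 5, 2), (2, 3, -3), (-3, 3, 2)
cycles differ ⇒ inequivalent

no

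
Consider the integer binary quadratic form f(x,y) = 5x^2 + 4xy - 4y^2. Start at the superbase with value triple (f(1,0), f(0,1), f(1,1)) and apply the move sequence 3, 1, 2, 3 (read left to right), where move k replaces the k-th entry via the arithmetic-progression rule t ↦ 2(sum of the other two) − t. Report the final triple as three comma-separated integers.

start (5,-4,5) = (f(1,0),f(0,1),f(1,1))
replace slot 3: 2·(5+(-4)) − 5 = -3 → (5,-4,-3)
replace slot 1: 2·((-4)+(-3)) − 5 = -19 → (-19,-4,-3)
replace slot 2: 2·((-19)+(-3)) − (-4) = -40 → (-19,-40,-3)
replace slot 3: 2·((-19)+(-40)) − (-3) = -115 → (-19,-40,-115)

-19,-40,-115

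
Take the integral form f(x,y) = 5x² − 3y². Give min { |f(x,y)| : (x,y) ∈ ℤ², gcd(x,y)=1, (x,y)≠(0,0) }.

descent: ρ → (-3,6,2)  [lands on river]
river: ρ → (2,6,-3)
closes: descent 1, river 2
min |a| on river = 2

2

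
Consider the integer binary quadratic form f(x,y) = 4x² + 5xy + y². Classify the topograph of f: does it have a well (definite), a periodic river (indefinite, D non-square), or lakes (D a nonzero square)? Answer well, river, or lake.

D = b²−4ac = 5² − 4·4·1 = 9
D = 3² is a perfect square ⇒ form factors over ℤ ⇒ lakes

lake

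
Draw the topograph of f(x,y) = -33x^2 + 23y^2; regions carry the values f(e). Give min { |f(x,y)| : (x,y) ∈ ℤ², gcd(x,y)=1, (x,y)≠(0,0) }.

descent: ρ → (23,46,-10)  [lands on river]
river: ρ → (-10,54,3)
river: ρ → (3,54,-10)
river: ρ → (-10,46,23)
closes: descent 1, river 4
min |a| on river = 3

3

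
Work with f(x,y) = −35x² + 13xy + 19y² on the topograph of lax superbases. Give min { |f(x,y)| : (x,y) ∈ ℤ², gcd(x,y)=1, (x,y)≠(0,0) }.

descent: ρ → (19,25,-29)  [lands on river]
river: ρ → (-29,33,15)
river: ρ → (15,27,-35)
river: ρ → (-35,43,7)
river: ρ → (7,41,-41)
river: ρ → (-41,41,7)
river: ρ → (7,43,-35)
river: ρ → (-35,27,15)
river: ρ → (15,33,-29)
river: ρ → (-29,25,19)
river: ρ → (19,51,-3)
river: ρ → (-3,51,19)
closes: descent 1, river 12
min |a| on river = 3

3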